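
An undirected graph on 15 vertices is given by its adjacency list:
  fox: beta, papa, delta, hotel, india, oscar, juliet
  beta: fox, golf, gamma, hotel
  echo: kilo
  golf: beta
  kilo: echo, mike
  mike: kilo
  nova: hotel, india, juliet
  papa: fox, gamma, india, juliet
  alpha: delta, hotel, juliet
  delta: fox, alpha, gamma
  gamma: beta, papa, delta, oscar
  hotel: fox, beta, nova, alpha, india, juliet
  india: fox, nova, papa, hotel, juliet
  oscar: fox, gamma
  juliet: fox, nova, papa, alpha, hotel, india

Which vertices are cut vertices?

Removing beta increases the component count from 2 to 3, so beta is a cut vertex.
Removing kilo increases the component count from 2 to 3, so kilo is a cut vertex.
By contrast removing nova leaves 2 components; it is not a cut vertex. No other vertex is a cut vertex either.

beta, kilo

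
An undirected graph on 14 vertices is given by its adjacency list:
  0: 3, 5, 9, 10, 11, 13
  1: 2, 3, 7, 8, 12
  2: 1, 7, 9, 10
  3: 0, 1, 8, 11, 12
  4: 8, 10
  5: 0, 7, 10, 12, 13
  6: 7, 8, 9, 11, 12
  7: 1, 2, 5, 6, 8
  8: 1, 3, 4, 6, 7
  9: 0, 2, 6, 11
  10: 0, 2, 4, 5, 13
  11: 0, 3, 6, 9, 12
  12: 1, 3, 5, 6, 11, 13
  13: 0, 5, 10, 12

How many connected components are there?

Starting from 0 we can reach 0, 1, 2, 3, 4, 5, 6, 7, 8, 9, 10, 11, 12, 13. That is one component of size 14.
Total: 1 component.

1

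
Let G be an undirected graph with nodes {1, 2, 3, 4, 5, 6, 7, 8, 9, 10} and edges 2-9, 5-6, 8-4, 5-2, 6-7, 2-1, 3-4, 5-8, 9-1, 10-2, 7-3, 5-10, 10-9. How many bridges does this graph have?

0

The edges on the cycle 5-6-7-3-4-8-5 are not bridges since each lies on that cycle.
Every edge lies on some cycle, so there are no bridges.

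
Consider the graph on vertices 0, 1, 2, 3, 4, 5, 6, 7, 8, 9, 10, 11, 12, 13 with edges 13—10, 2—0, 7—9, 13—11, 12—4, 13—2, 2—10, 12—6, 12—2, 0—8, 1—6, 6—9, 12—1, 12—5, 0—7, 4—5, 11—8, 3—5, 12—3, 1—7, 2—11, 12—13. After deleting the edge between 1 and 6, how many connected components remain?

1 and 6 are still connected via 1-12-6, so the component count stays at 1.

1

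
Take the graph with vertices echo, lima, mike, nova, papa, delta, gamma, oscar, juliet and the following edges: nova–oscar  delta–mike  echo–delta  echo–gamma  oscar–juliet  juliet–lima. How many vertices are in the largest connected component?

papa is isolated — a component by itself.
Starting from echo we can reach echo, mike, delta, gamma. That is one component of size 4.
Starting from lima we can reach lima, nova, oscar, juliet. That is one component of size 4.
The largest has 4 vertices.

4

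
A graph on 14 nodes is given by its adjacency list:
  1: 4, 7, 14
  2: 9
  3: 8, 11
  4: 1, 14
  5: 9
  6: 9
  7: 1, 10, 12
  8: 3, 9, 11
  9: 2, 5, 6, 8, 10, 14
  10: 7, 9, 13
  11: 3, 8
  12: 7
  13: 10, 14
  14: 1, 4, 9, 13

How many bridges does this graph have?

5

The edges on the cycle 8-3-11-8 are not bridges since each lies on that cycle.
But removing 5-9 disconnects 5 from 9; removing 7-12 disconnects 7 from 12; removing 9-8 disconnects 9 from 8; removing 2-9 disconnects 2 from 9 — these are bridges.
In total 5 edges are bridges.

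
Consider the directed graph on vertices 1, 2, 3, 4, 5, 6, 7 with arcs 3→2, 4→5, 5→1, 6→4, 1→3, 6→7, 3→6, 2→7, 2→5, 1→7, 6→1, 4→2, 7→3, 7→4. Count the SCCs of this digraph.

{1, 2, 3, 4, 5, 6, 7} are all mutually reachable — one SCC of size 7.
That gives 1 strongly connected component.

1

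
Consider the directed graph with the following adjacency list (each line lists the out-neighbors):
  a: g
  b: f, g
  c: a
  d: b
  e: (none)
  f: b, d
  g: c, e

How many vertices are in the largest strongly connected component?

{b, d, f} are all mutually reachable — one SCC of size 3.
{a, c, g} are all mutually reachable — one SCC of size 3.
{e} is an SCC by itself.
The largest has 3 vertices.

3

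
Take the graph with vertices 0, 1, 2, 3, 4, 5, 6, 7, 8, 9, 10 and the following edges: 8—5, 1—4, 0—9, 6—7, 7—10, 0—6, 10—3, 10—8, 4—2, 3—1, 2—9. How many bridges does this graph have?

2

The edges on the cycle 0-6-7-10-3-1-4-2-9-0 are not bridges since each lies on that cycle.
But removing 8—5 disconnects 8 from 5; removing 8—10 disconnects 8 from 10 — these are bridges.
That makes 2 bridges.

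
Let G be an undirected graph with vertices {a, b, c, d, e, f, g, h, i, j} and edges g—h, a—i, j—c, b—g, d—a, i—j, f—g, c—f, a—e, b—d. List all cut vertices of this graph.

a, g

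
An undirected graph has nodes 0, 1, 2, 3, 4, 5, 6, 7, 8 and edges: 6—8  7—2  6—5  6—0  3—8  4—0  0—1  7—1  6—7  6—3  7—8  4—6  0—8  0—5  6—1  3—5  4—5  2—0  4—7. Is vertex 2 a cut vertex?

No

Deleting 2 leaves 1 component (was 1) (its neighbors 0, 7 remain connected to each other), so 2 is not a cut vertex.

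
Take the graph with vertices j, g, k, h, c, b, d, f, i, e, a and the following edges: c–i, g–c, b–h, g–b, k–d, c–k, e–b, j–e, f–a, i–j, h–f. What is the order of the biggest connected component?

11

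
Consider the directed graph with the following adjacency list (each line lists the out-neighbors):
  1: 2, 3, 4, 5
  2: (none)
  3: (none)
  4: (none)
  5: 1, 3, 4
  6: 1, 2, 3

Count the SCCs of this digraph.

5

{1, 5} are all mutually reachable — one SCC of size 2.
{4} is an SCC by itself.
{2} is an SCC by itself.
{6} is an SCC by itself.
{3} is an SCC by itself.
That gives 5 strongly connected components.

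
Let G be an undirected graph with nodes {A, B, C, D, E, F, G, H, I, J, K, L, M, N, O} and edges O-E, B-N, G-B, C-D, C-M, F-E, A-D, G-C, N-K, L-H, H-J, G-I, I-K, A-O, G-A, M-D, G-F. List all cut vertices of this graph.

G, H

Removing G increases the component count from 2 to 3, so G is a cut vertex.
Removing H increases the component count from 2 to 3, so H is a cut vertex.
By contrast removing D leaves 2 components; it is not a cut vertex. No other vertex is a cut vertex either.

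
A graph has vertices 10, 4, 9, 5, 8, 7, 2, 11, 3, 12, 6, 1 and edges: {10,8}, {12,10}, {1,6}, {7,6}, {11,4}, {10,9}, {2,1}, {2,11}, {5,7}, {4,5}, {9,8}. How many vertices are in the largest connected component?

3 is isolated — a component by itself.
Starting from 8 we can reach 8, 9, 10, 12. That is one component of size 4.
Starting from 1 we can reach 1, 2, 4, 5, 6, 7, 11. That is one component of size 7.
The largest has 7 vertices.

7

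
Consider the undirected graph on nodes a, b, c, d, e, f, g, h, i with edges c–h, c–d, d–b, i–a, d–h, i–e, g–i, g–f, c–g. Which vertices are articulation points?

Removing c increases the component count from 1 to 2, so c is a cut vertex.
Removing d increases the component count from 1 to 2, so d is a cut vertex.
Removing g increases the component count from 1 to 3, so g is a cut vertex.
Likewise i is a cut vertex.
By contrast removing a leaves 1 component; it is not a cut vertex. No other vertex is a cut vertex either.

c, d, g, i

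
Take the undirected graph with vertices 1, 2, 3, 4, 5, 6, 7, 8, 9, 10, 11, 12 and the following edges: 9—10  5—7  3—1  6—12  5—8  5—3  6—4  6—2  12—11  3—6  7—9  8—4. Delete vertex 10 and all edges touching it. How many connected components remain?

With 10 gone, the remaining components are: {1, 2, 3, 4, 5, 6, 7, 8, 9, 11, 12}.
That is 1 component.

1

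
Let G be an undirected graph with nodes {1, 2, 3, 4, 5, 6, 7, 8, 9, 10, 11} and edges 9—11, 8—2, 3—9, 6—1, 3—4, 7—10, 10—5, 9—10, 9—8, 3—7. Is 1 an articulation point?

Deleting 1 leaves 2 components (was 2), so 1 is not a cut vertex.

No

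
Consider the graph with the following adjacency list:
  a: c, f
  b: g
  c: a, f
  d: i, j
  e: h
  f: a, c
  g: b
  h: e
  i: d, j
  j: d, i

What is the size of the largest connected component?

Starting from e we can reach e, h. That is one component of size 2.
Starting from b we can reach b, g. That is one component of size 2.
Starting from d we can reach d, i, j. That is one component of size 3.
Starting from a we can reach a, c, f. That is one component of size 3.
The largest has 3 vertices.

3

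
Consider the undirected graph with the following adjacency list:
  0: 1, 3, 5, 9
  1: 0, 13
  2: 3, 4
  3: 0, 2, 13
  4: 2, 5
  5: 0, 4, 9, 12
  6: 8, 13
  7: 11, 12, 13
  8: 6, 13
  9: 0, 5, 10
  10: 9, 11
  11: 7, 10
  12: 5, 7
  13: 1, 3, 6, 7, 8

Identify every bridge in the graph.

The edges on the cycle 13-6-8-13 are not bridges since each lies on that cycle.
Every edge lies on some cycle, so there are no bridges.

none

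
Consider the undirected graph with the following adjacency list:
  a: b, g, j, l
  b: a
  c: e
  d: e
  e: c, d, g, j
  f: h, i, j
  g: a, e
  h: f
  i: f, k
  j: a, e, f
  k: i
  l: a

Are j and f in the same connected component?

From j we can reach a, b, c, d, e, f, g, h, i, j, k, l, which includes f.

Yes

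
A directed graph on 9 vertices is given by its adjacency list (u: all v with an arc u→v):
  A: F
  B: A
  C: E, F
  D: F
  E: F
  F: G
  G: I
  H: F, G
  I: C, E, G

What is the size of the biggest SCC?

{C, E, F, G, I} are all mutually reachable — one SCC of size 5.
{B} is an SCC by itself.
{H} is an SCC by itself.
{A} is an SCC by itself.
{D} is an SCC by itself.
The largest has 5 vertices.

5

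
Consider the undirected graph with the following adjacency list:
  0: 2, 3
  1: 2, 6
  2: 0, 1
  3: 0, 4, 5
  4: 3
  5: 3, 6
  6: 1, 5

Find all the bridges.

3-4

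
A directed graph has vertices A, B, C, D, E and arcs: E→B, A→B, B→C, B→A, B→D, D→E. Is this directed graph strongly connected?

No

There is no directed path from C to B, so the graph is not strongly connected.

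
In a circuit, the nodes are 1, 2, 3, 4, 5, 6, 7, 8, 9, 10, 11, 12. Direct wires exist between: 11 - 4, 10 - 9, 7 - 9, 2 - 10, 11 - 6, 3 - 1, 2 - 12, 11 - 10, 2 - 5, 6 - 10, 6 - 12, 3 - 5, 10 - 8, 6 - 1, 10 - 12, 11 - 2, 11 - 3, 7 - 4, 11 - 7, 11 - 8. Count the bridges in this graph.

0

The edges on the cycle 11-3-5-2-11 are not bridges since each lies on that cycle.
Every edge lies on some cycle, so there are no bridges.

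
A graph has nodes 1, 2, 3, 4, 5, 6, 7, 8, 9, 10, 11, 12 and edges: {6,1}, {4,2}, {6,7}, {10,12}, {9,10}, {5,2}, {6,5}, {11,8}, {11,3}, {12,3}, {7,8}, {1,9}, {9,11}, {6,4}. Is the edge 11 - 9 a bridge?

No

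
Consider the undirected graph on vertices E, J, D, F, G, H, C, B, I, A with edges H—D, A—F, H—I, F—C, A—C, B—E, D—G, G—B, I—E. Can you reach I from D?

Yes

From D we can reach B, D, E, G, H, I, which includes I.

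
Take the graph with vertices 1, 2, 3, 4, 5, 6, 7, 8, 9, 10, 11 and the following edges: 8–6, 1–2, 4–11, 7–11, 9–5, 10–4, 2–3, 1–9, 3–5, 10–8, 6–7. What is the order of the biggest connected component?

6

Starting from 1 we can reach 1, 2, 3, 5, 9. That is one component of size 5.
Starting from 4 we can reach 4, 6, 7, 8, 10, 11. That is one component of size 6.
The largest has 6 vertices.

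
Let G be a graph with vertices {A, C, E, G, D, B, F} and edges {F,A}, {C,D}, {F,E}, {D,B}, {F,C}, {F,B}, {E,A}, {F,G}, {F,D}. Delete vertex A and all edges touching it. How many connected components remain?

1

With A gone, the remaining components are: {B, C, D, E, F, G}.
That is 1 component.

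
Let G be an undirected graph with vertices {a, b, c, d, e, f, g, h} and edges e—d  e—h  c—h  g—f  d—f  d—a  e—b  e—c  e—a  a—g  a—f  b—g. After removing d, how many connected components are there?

1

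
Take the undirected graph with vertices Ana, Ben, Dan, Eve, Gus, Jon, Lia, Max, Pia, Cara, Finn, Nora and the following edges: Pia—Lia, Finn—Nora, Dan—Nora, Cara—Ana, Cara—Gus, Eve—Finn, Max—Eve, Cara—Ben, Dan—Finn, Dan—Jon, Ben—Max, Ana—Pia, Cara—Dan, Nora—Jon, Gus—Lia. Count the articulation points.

Removing Cara increases the component count from 1 to 2, so Cara is a cut vertex.
By contrast removing Ana leaves 1 component; it is not a cut vertex. No other vertex is a cut vertex either.

1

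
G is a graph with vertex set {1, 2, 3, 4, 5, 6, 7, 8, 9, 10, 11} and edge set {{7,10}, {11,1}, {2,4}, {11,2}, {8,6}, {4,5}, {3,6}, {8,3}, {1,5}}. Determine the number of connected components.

9 is isolated — a component by itself.
Starting from 7 we can reach 7, 10. That is one component of size 2.
Starting from 3 we can reach 3, 6, 8. That is one component of size 3.
Starting from 1 we can reach 1, 2, 4, 5, 11. That is one component of size 5.
Total: 4 components.

4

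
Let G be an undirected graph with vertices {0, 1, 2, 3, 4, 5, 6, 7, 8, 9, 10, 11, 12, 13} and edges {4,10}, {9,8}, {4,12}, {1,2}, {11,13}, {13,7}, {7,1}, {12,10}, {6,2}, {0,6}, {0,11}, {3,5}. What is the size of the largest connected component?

Starting from 3 we can reach 3, 5. That is one component of size 2.
Starting from 8 we can reach 8, 9. That is one component of size 2.
Starting from 4 we can reach 4, 10, 12. That is one component of size 3.
Starting from 0 we can reach 0, 1, 2, 6, 7, 11, 13. That is one component of size 7.
The largest has 7 vertices.

7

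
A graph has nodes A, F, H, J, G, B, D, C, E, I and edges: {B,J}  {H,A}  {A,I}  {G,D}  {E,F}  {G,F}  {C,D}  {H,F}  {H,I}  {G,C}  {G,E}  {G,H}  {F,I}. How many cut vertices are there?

1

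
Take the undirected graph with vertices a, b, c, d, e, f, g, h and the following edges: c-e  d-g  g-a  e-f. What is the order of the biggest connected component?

b is isolated — a component by itself.
h is isolated — a component by itself.
Starting from c we can reach c, e, f. That is one component of size 3.
Starting from a we can reach a, d, g. That is one component of size 3.
The largest has 3 vertices.

3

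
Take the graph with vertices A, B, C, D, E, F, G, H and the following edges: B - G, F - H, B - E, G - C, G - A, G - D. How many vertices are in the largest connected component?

Starting from F we can reach F, H. That is one component of size 2.
Starting from A we can reach A, B, C, D, E, G. That is one component of size 6.
The largest has 6 vertices.

6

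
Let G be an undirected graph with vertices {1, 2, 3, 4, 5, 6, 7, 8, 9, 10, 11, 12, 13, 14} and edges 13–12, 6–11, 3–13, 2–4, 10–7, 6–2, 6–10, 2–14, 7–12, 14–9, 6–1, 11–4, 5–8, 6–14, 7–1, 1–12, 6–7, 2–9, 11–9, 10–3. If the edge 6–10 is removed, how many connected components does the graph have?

2

6 and 10 are still connected via 6-7-10, so the component count stays at 2.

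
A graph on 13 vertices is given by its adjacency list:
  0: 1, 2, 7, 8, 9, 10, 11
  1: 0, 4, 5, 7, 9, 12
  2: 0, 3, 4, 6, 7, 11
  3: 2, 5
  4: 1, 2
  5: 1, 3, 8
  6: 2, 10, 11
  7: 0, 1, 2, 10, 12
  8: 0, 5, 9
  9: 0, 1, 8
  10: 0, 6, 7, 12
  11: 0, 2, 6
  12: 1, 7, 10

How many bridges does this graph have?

0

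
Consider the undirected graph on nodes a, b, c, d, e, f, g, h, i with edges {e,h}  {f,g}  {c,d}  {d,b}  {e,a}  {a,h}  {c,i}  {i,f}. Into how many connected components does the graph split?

2

Starting from a we can reach a, e, h. That is one component of size 3.
Starting from b we can reach b, c, d, f, g, i. That is one component of size 6.
Total: 2 components.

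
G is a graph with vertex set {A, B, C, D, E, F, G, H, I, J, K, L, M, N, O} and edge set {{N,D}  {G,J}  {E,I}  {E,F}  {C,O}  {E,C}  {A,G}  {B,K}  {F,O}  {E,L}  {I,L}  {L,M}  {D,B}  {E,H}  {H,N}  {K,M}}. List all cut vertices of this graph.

Removing E increases the component count from 2 to 3, so E is a cut vertex.
Removing G increases the component count from 2 to 3, so G is a cut vertex.
By contrast removing C leaves 2 components; it is not a cut vertex. No other vertex is a cut vertex either.

E, G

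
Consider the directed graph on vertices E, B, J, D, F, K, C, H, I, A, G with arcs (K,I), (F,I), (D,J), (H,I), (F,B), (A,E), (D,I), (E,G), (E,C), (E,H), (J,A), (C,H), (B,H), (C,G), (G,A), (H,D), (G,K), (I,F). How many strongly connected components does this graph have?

1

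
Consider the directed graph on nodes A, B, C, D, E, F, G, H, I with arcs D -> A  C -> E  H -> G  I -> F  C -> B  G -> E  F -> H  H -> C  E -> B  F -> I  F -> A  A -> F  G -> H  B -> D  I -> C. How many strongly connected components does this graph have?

{A, B, C, D, E, F, G, H, I} are all mutually reachable — one SCC of size 9.
That gives 1 strongly connected component.

1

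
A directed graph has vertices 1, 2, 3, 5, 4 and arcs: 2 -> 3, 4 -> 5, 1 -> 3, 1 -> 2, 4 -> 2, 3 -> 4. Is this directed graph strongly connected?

There is no directed path from 2 to 1, so the graph is not strongly connected.

No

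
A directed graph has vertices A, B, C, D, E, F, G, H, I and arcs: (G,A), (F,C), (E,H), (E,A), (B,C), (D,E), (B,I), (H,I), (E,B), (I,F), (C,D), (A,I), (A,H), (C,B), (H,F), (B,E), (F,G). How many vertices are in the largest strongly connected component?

9

{A, B, C, D, E, F, G, H, I} are all mutually reachable — one SCC of size 9.
The largest has 9 vertices.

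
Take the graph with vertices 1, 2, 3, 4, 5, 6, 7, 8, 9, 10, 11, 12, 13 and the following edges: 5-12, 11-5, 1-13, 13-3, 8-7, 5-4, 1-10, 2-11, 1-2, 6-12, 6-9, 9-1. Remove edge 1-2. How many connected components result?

2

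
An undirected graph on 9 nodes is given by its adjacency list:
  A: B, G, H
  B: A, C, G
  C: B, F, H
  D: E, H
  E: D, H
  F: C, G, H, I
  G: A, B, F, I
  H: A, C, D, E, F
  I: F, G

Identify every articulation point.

Removing H increases the component count from 1 to 2, so H is a cut vertex.
By contrast removing I leaves 1 component; it is not a cut vertex. No other vertex is a cut vertex either.

H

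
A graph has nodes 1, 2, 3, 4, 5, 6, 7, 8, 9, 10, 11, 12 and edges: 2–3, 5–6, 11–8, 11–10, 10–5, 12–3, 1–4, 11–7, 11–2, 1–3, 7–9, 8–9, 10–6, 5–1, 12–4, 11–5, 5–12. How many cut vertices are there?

1

Removing 11 increases the component count from 1 to 2, so 11 is a cut vertex.
By contrast removing 7 leaves 1 component; it is not a cut vertex. No other vertex is a cut vertex either.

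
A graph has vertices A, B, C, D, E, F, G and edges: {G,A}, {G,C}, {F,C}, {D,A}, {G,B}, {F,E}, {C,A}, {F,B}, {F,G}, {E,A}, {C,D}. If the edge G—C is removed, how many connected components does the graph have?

G and C are still connected via G-F-C, so the component count stays at 1.

1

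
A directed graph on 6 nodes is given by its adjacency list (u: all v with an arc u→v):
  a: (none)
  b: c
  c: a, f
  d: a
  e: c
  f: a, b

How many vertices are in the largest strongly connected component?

3

{b, c, f} are all mutually reachable — one SCC of size 3.
{e} is an SCC by itself.
{a} is an SCC by itself.
{d} is an SCC by itself.
The largest has 3 vertices.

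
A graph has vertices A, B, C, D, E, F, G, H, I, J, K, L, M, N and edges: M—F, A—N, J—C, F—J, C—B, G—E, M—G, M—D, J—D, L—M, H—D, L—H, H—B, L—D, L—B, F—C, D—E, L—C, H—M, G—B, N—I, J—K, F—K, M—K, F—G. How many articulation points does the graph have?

1

Removing N increases the component count from 2 to 3, so N is a cut vertex.
By contrast removing D leaves 2 components; it is not a cut vertex. No other vertex is a cut vertex either.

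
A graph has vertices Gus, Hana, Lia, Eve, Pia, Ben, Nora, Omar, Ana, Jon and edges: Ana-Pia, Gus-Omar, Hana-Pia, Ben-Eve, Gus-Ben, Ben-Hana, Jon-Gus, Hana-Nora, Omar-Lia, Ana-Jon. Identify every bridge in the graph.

The edges on the cycle Ana-Jon-Gus-Ben-Hana-Pia-Ana are not bridges since each lies on that cycle.
But removing Eve-Ben disconnects Eve from Ben; removing Omar-Lia disconnects Omar from Lia; removing Nora-Hana disconnects Nora from Hana; removing Gus-Omar disconnects Gus from Omar — these are bridges.

Ben-Eve, Gus-Omar, Hana-Nora, Lia-Omar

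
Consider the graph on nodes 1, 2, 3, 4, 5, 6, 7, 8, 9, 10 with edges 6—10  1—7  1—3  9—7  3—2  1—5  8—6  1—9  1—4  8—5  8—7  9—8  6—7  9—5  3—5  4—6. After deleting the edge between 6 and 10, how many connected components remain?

Before removal there is 1 component.
6—10 is a bridge — removing it separates 6's side from 10's side.
After removal: 2 components.

2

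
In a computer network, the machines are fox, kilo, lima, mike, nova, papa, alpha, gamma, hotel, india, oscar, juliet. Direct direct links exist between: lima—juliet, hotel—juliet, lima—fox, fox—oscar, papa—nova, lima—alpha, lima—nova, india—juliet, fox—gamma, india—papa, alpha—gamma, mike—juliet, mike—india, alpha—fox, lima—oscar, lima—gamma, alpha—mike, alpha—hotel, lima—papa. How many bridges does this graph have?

The edges on the cycle lima-alpha-mike-india-juliet-lima are not bridges since each lies on that cycle.
Every edge lies on some cycle, so there are no bridges.

0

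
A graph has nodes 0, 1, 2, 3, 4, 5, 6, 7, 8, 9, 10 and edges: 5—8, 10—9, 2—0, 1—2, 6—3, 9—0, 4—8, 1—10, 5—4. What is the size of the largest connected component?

5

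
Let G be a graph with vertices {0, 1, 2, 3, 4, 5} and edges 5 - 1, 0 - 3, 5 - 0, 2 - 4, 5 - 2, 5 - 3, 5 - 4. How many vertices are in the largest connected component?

6

Starting from 0 we can reach 0, 1, 2, 3, 4, 5. That is one component of size 6.
The largest has 6 vertices.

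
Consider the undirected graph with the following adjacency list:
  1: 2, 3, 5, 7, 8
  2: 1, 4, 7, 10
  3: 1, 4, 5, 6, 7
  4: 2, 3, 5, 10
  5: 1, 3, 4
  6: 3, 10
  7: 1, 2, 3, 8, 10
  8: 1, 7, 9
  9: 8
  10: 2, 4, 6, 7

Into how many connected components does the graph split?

Starting from 1 we can reach 1, 2, 3, 4, 5, 6, 7, 8, 9, 10. That is one component of size 10.
Total: 1 component.

1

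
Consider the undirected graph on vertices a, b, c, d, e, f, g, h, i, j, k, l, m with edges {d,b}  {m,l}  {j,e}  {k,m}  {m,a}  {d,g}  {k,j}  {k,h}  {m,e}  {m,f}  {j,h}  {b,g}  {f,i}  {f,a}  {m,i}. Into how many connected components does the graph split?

3

c is isolated — a component by itself.
Starting from b we can reach b, d, g. That is one component of size 3.
Starting from a we can reach a, e, f, h, i, j, k, l, m. That is one component of size 9.
Total: 3 components.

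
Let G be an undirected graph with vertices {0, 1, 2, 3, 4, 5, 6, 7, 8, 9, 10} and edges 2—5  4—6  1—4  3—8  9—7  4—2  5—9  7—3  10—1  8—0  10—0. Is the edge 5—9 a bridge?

No

After removing 5—9, the path 5-2-4-1-10-0-8-3-7-9 still connects them, so the edge is not a bridge.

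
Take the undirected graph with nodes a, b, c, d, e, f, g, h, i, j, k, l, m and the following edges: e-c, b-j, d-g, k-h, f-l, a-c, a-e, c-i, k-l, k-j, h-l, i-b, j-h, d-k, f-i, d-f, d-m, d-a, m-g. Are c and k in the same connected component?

From c we can reach a, b, c, d, e, f, g, h, i, j, k, l, m, which includes k.

Yes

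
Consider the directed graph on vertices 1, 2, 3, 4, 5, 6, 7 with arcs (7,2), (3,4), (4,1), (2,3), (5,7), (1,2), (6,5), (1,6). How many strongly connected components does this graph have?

1

{1, 2, 3, 4, 5, 6, 7} are all mutually reachable — one SCC of size 7.
That gives 1 strongly connected component.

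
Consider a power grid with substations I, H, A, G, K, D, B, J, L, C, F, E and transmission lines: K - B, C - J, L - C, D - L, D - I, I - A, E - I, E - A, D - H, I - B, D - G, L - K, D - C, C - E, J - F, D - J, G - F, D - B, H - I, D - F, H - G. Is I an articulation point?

No

Deleting I leaves 1 component (was 1) (its neighbors A, B, D, E, H remain connected to each other), so I is not a cut vertex.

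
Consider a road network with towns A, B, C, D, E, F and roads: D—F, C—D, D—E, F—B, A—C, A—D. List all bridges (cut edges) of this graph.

B-F, D-E, D-F

The edges on the cycle A-C-D-A are not bridges since each lies on that cycle.
But removing D—E disconnects D from E; removing F—B disconnects F from B; removing D—F disconnects D from F — these are bridges.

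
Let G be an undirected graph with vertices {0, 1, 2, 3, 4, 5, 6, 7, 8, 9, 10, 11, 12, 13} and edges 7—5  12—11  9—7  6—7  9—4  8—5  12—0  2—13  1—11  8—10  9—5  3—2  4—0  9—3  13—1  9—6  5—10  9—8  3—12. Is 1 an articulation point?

Deleting 1 leaves 1 component (was 1) (its neighbors 11, 13 remain connected to each other), so 1 is not a cut vertex.

No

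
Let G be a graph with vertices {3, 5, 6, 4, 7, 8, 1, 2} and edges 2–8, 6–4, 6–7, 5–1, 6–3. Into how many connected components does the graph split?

3

Starting from 2 we can reach 2, 8. That is one component of size 2.
Starting from 1 we can reach 1, 5. That is one component of size 2.
Starting from 3 we can reach 3, 4, 6, 7. That is one component of size 4.
Total: 3 components.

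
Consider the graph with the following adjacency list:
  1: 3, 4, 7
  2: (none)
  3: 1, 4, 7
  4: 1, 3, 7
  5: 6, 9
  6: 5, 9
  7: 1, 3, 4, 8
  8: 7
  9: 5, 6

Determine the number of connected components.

3

2 is isolated — a component by itself.
Starting from 5 we can reach 5, 6, 9. That is one component of size 3.
Starting from 1 we can reach 1, 3, 4, 7, 8. That is one component of size 5.
Total: 3 components.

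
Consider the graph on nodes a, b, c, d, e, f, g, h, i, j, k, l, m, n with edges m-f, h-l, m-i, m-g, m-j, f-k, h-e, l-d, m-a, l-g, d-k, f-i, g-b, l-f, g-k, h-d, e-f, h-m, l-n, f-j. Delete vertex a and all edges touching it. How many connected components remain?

2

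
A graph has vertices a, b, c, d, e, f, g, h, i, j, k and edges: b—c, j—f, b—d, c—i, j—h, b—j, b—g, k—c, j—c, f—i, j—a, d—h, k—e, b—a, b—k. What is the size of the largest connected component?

Starting from a we can reach a, b, c, d, e, f, g, h, i, j, k. That is one component of size 11.
The largest has 11 vertices.

11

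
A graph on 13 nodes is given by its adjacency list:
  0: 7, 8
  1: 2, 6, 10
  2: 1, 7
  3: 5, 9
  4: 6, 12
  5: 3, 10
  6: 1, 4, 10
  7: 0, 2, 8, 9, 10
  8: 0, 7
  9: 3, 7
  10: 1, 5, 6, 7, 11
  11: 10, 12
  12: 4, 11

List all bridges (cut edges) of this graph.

none

The edges on the cycle 7-8-0-7 are not bridges since each lies on that cycle.
Every edge lies on some cycle, so there are no bridges.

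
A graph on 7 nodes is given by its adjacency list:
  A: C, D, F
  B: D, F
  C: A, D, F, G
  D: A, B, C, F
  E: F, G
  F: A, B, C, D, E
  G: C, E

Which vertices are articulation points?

Removing A, for instance, still leaves 1 component. No single vertex removal increases the component count — the graph has no articulation points.

none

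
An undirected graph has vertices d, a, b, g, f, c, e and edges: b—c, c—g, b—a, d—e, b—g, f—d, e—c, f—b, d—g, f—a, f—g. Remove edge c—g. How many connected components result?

1

c and g are still connected via c-b-g, so the component count stays at 1.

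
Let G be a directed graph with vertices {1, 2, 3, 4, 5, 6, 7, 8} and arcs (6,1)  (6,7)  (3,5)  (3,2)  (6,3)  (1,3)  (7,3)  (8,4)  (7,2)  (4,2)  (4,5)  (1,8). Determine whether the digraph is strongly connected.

No

There is no directed path from 1 to 7, so the graph is not strongly connected.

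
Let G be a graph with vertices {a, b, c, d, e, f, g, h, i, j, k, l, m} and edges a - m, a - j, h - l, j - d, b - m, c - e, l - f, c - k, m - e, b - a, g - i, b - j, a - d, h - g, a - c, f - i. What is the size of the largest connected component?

8

Starting from f we can reach f, g, h, i, l. That is one component of size 5.
Starting from a we can reach a, b, c, d, e, j, k, m. That is one component of size 8.
The largest has 8 vertices.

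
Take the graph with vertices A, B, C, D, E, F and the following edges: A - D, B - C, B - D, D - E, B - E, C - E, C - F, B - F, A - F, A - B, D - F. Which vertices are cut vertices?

Removing C, for instance, still leaves 1 component. No single vertex removal increases the component count — the graph has no articulation points.

none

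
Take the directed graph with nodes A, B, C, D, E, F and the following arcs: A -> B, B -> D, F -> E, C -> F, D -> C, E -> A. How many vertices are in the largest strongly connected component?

{A, B, C, D, E, F} are all mutually reachable — one SCC of size 6.
The largest has 6 vertices.

6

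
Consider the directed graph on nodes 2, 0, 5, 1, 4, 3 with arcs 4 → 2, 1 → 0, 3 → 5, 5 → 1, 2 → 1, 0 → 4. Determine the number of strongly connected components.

{0, 1, 2, 4} are all mutually reachable — one SCC of size 4.
{3} is an SCC by itself.
{5} is an SCC by itself.
That gives 3 strongly connected components.

3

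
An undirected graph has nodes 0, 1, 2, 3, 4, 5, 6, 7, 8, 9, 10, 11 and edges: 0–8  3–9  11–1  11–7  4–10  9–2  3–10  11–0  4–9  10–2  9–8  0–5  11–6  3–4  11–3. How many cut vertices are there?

2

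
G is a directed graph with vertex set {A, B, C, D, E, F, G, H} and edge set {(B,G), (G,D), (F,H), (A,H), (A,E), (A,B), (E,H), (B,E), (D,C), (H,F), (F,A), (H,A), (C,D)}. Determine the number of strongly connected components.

{A, B, E, F, H} are all mutually reachable — one SCC of size 5.
{C, D} are all mutually reachable — one SCC of size 2.
{G} is an SCC by itself.
That gives 3 strongly connected components.

3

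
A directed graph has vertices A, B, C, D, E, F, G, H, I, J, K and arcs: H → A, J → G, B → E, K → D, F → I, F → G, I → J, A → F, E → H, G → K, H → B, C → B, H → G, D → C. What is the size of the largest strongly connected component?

{A, B, C, D, E, F, G, H, I, J, K} are all mutually reachable — one SCC of size 11.
The largest has 11 vertices.

11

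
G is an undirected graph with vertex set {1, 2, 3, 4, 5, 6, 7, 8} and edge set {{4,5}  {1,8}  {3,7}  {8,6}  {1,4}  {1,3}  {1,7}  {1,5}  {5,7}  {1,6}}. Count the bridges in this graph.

0

The edges on the cycle 1-8-6-1 are not bridges since each lies on that cycle.
Every edge lies on some cycle, so there are no bridges.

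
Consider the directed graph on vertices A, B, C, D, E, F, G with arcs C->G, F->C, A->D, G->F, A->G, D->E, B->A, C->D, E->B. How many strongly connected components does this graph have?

{A, B, C, D, E, F, G} are all mutually reachable — one SCC of size 7.
That gives 1 strongly connected component.

1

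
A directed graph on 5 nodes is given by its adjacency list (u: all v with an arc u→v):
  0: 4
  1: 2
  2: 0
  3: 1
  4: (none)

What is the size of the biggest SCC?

1

{0} is an SCC by itself.
{2} is an SCC by itself.
{1} is an SCC by itself.
{3} is an SCC by itself.
{4} is an SCC by itself.
The largest has 1 vertex.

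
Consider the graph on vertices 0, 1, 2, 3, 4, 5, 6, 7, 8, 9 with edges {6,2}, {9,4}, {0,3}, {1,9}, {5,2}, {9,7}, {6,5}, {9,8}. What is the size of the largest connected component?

Starting from 0 we can reach 0, 3. That is one component of size 2.
Starting from 2 we can reach 2, 5, 6. That is one component of size 3.
Starting from 1 we can reach 1, 4, 7, 8, 9. That is one component of size 5.
The largest has 5 vertices.

5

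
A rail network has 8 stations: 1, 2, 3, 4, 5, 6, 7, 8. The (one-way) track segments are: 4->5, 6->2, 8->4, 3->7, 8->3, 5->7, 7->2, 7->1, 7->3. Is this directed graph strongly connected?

There is no directed path from 1 to 2, so the graph is not strongly connected.

No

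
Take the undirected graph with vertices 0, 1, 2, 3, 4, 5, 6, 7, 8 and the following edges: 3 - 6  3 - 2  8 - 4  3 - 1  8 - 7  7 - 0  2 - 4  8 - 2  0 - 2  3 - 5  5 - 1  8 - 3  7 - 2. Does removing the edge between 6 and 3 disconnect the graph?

Yes

Removing 6 - 3 leaves no path between 6 and 3: the component count goes from 1 to 2. So it is a bridge.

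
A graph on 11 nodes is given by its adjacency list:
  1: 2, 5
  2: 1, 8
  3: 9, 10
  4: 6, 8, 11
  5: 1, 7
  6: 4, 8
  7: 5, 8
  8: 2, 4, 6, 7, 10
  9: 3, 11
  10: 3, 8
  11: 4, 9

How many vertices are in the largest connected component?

Starting from 1 we can reach 1, 2, 3, 4, 5, 6, 7, 8, 9, 10, 11. That is one component of size 11.
The largest has 11 vertices.

11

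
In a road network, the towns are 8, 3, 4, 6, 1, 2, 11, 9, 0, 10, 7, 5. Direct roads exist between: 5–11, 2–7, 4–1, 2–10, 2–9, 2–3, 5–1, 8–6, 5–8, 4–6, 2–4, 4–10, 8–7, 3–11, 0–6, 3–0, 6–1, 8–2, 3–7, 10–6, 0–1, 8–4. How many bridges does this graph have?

1

The edges on the cycle 8-2-3-0-6-8 are not bridges since each lies on that cycle.
But removing 2–9 disconnects 2 from 9 — this is a bridge.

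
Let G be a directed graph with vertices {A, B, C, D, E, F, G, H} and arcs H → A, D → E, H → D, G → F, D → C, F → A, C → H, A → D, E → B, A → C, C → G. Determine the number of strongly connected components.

3

{A, C, D, F, G, H} are all mutually reachable — one SCC of size 6.
{E} is an SCC by itself.
{B} is an SCC by itself.
That gives 3 strongly connected components.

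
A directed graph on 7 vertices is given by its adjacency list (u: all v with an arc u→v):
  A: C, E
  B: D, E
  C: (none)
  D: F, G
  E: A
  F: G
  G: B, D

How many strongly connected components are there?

3

{B, D, F, G} are all mutually reachable — one SCC of size 4.
{A, E} are all mutually reachable — one SCC of size 2.
{C} is an SCC by itself.
That gives 3 strongly connected components.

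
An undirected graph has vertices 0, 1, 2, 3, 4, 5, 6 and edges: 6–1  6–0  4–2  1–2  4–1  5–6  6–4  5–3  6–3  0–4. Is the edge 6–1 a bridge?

After removing 6–1, the path 6-4-1 still connects them, so the edge is not a bridge.

No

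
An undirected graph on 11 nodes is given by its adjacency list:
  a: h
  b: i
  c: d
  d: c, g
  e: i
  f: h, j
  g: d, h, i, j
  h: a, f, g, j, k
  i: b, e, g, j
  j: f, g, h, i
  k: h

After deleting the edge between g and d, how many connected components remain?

Before removal there is 1 component.
g-d is a bridge — removing it separates g's side from d's side.
After removal: 2 components.

2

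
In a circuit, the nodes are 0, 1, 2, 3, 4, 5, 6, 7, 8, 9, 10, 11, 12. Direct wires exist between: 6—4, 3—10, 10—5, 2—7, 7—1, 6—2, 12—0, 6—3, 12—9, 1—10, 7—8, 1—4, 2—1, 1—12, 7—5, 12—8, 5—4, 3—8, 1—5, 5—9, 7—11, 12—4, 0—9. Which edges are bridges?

11-7

The edges on the cycle 2-7-5-9-12-1-2 are not bridges since each lies on that cycle.
But removing 7—11 disconnects 7 from 11 — this is a bridge.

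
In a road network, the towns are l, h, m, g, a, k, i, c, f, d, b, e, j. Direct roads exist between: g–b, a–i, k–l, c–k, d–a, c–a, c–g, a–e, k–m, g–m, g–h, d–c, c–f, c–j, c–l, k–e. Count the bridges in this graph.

5

The edges on the cycle d-c-a-d are not bridges since each lies on that cycle.
But removing h–g disconnects h from g; removing b–g disconnects b from g; removing a–i disconnects a from i; removing c–f disconnects c from f — these are bridges.
In total 5 edges are bridges.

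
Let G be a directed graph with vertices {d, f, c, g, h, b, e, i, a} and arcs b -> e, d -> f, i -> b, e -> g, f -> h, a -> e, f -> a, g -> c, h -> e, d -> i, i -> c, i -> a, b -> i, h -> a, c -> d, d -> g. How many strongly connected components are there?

1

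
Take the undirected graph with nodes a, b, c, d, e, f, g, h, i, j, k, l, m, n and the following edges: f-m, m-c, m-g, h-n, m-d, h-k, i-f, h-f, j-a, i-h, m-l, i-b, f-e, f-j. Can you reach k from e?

Yes

From e we can reach a, b, c, d, e, f, g, h, i, j, k, l, m, n, which includes k.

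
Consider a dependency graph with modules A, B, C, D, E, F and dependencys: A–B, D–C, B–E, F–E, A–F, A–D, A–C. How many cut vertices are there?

1

Removing A increases the component count from 1 to 2, so A is a cut vertex.
By contrast removing B leaves 1 component; it is not a cut vertex. No other vertex is a cut vertex either.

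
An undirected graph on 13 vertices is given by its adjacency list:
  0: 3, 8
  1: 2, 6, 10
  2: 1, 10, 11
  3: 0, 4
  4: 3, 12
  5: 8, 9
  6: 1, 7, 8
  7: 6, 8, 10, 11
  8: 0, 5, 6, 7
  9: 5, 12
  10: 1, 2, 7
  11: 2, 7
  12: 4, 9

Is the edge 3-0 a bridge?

No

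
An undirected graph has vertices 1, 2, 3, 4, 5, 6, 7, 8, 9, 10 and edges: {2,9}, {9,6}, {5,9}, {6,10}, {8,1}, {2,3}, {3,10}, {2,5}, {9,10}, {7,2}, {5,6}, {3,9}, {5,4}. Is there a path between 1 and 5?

The component containing 1 is {1, 8}, and 5 is not in it.

No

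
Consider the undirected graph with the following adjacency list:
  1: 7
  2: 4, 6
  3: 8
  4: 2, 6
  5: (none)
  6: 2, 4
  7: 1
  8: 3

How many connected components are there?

5 is isolated — a component by itself.
Starting from 1 we can reach 1, 7. That is one component of size 2.
Starting from 3 we can reach 3, 8. That is one component of size 2.
Starting from 2 we can reach 2, 4, 6. That is one component of size 3.
Total: 4 components.

4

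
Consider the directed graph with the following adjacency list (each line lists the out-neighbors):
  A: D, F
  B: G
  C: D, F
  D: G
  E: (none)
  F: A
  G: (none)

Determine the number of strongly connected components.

{A, F} are all mutually reachable — one SCC of size 2.
{E} is an SCC by itself.
{G} is an SCC by itself.
{D} is an SCC by itself.
{B} is an SCC by itself.
(and 1 more singleton SCC)
That gives 6 strongly connected components.

6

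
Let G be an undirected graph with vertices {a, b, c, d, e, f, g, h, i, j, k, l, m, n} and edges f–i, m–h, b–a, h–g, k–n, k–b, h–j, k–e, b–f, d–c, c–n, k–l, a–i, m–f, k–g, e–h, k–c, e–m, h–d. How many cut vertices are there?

2

Removing h increases the component count from 1 to 2, so h is a cut vertex.
Removing k increases the component count from 1 to 2, so k is a cut vertex.
By contrast removing l leaves 1 component; it is not a cut vertex. No other vertex is a cut vertex either.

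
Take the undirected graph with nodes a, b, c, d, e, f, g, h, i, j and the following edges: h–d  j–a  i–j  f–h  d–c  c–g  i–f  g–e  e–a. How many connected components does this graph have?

b is isolated — a component by itself.
Starting from a we can reach a, c, d, e, f, g, h, i, j. That is one component of size 9.
Total: 2 components.

2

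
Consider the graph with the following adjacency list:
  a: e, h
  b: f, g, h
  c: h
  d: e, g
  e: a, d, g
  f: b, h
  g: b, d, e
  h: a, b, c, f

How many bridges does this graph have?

The edges on the cycle h-f-b-g-d-e-a-h are not bridges since each lies on that cycle.
But removing h-c disconnects h from c — this is a bridge.

1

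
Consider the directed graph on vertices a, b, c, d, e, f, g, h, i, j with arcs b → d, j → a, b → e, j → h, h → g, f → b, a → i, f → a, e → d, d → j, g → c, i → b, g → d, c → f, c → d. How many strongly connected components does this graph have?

{a, b, c, d, e, f, g, h, i, j} are all mutually reachable — one SCC of size 10.
That gives 1 strongly connected component.

1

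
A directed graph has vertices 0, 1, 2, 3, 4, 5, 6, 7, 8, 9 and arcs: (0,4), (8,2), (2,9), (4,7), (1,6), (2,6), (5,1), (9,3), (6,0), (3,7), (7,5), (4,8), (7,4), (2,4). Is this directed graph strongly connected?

From 5 we can reach every vertex (0, 1, 2, 3, 4, 5, 6, 7, 8, 9), and every vertex can reach 5 (0, 1, 2, 3, 4, 5, 6, 7, 8, 9). So the whole graph is one strongly connected component.

Yes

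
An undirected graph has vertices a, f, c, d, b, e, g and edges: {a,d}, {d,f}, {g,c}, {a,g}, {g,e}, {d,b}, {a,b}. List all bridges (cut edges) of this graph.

a-g, c-g, d-f, e-g

The edges on the cycle a-d-b-a are not bridges since each lies on that cycle.
But removing d–f disconnects d from f; removing g–c disconnects g from c; removing g–e disconnects g from e; removing a–g disconnects a from g — these are bridges.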